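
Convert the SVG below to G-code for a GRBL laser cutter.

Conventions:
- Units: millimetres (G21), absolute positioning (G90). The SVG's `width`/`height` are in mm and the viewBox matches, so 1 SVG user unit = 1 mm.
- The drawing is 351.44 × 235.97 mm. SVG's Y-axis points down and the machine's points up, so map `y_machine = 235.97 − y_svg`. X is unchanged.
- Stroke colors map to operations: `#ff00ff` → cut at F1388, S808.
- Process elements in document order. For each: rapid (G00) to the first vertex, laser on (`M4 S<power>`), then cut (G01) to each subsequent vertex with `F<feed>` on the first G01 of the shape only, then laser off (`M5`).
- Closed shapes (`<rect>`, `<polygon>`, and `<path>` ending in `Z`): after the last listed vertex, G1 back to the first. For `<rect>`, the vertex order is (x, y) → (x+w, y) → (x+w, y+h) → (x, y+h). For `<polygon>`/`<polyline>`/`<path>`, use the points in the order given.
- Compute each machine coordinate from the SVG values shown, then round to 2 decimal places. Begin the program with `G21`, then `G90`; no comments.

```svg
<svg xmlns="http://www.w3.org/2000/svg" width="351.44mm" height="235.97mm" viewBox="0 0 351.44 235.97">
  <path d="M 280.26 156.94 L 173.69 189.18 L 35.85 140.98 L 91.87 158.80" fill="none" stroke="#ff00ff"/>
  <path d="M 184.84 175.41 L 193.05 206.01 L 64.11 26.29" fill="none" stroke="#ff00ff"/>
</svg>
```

G21
G90
G00 X280.26 Y79.03
M4 S808
G01 X173.69 Y46.79 F1388
G01 X35.85 Y94.99
G01 X91.87 Y77.17
M5
G00 X184.84 Y60.56
M4 S808
G01 X193.05 Y29.96 F1388
G01 X64.11 Y209.68
M5

1 u = 1 mm; y_m = 235.97 − y.

[1] `<path>` open polyline, #ff00ff→cut S808 F1388: (280.26,79.03) → (173.69,46.79) → (35.85,94.99) → (91.87,77.17)

[2] `<path>` open polyline, #ff00ff→cut S808 F1388: (184.84,60.56) → (193.05,29.96) → (64.11,209.68)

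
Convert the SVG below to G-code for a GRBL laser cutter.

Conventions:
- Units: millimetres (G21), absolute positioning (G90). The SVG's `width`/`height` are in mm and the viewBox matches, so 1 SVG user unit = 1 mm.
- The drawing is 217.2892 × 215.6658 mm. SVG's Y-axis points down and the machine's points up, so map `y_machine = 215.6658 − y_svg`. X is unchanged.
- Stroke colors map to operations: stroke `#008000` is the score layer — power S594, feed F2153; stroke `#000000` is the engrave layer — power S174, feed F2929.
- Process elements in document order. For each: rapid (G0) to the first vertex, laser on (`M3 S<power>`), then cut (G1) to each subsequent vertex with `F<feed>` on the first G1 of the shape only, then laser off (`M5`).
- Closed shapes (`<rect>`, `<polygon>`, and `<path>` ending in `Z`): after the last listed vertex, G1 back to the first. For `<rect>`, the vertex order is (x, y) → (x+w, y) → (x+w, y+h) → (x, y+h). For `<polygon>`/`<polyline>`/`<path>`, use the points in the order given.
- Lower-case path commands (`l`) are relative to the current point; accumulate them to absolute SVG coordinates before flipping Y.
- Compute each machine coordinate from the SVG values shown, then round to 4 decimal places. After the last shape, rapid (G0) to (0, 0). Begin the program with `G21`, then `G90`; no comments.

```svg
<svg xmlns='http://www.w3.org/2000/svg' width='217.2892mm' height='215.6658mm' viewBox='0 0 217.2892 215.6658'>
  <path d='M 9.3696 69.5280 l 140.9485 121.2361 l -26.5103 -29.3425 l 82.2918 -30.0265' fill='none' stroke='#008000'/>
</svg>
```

viewBox `0 0 217.2892 215.6658` with mm width/height → 1 unit = 1 mm. Flip: y_m = 215.6658 − y_svg.

**Shape 1** — `<path>` open polyline, stroke `#008000` → score (S594, F2153). Machine vertices: (9.3696,146.1378) → (150.3181,24.9017) → (123.8078,54.2442) → (206.0996,84.2707). Open path.

G21
G90
G0 X9.3696 Y146.1378
M3 S594
G1 X150.3181 Y24.9017 F2153
G1 X123.8078 Y54.2442
G1 X206.0996 Y84.2707
M5
G0 X0.0000 Y0.0000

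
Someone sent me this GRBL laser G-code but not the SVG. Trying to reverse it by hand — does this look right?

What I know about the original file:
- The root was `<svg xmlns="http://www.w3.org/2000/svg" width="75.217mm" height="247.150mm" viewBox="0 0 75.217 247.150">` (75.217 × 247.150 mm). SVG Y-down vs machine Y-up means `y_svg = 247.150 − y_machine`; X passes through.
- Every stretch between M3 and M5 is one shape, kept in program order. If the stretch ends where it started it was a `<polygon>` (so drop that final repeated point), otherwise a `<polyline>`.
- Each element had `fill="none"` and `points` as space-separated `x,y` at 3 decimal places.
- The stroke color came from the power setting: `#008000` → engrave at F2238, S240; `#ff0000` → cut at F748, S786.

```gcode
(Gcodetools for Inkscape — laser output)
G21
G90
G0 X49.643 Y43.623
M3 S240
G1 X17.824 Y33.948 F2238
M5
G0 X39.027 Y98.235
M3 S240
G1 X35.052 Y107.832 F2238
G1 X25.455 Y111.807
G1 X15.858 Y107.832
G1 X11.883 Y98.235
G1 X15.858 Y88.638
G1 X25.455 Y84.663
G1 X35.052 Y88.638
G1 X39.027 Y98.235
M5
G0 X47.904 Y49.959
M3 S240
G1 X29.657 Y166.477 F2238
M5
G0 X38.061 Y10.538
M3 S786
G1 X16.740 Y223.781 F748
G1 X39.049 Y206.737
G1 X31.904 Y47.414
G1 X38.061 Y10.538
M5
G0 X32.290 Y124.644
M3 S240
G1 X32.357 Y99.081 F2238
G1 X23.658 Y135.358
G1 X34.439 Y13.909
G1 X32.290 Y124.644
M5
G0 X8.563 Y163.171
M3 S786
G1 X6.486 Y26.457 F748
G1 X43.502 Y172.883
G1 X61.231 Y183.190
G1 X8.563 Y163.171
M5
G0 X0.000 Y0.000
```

Machine Y-up, SVG Y-down with viewBox height 247.150, so y_svg = 247.150 − y_machine; X carries over.

Run 1: the run's S240 means `#008000` (engrave). The run is open, so emit a `<polyline>` with points (Y-flipped): 49.643,203.527 17.824,213.202.

Run 2: the run's S240 means `#008000` (engrave). The run returns to its start, so emit a `<polygon>` with points (Y-flipped): 39.027,148.915 35.052,139.318 25.455,135.343 15.858,139.318 11.883,148.915 15.858,158.512 25.455,162.487 35.052,158.512.

Run 3: S240 ⇒ engrave layer `#008000`. The run is open, so emit a `<polyline>` with points (Y-flipped): 47.904,197.191 29.657,80.673.

Run 4: S786 ⇒ cut layer `#ff0000`. The run returns to its start, so emit a `<polygon>` with points (Y-flipped): 38.061,236.612 16.740,23.369 39.049,40.413 31.904,199.736.

Run 5: power S240 maps to stroke `#008000` (engrave). The run returns to its start, so emit a `<polygon>` with points (Y-flipped): 32.290,122.506 32.357,148.069 23.658,111.792 34.439,233.241.

Run 6: power S786 maps to stroke `#ff0000` (cut). The run returns to its start, so emit a `<polygon>` with points (Y-flipped): 8.563,83.979 6.486,220.693 43.502,74.267 61.231,63.960.

<svg xmlns="http://www.w3.org/2000/svg" width="75.217mm" height="247.150mm" viewBox="0 0 75.217 247.150">
  <polyline points="49.643,203.527 17.824,213.202" fill="none" stroke="#008000"/>
  <polygon points="39.027,148.915 35.052,139.318 25.455,135.343 15.858,139.318 11.883,148.915 15.858,158.512 25.455,162.487 35.052,158.512" fill="none" stroke="#008000"/>
  <polyline points="47.904,197.191 29.657,80.673" fill="none" stroke="#008000"/>
  <polygon points="38.061,236.612 16.740,23.369 39.049,40.413 31.904,199.736" fill="none" stroke="#ff0000"/>
  <polygon points="32.290,122.506 32.357,148.069 23.658,111.792 34.439,233.241" fill="none" stroke="#008000"/>
  <polygon points="8.563,83.979 6.486,220.693 43.502,74.267 61.231,63.960" fill="none" stroke="#ff0000"/>
</svg>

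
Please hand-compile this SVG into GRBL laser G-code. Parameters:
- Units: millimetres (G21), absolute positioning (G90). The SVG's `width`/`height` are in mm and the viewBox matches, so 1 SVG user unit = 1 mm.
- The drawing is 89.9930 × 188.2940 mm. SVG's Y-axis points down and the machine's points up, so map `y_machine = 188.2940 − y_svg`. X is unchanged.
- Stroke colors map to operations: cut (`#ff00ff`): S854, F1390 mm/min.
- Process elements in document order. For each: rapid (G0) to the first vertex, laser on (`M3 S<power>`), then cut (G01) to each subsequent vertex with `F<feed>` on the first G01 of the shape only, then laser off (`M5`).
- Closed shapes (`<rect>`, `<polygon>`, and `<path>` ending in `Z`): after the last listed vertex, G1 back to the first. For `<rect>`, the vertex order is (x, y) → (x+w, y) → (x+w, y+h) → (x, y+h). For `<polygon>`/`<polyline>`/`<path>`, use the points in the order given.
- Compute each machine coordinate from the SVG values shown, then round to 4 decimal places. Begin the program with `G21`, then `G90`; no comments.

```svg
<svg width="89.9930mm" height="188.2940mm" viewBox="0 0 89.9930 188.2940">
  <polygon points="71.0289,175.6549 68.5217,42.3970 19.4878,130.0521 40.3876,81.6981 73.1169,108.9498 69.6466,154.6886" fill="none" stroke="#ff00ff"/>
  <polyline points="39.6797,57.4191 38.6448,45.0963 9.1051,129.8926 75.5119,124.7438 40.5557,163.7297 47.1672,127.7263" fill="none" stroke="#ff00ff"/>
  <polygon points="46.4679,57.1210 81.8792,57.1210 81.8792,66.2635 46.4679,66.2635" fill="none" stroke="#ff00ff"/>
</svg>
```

G21
G90
G0 X71.0289 Y12.6391
M3 S854
G01 X68.5217 Y145.8970 F1390
G01 X19.4878 Y58.2419
G01 X40.3876 Y106.5959
G01 X73.1169 Y79.3442
G01 X69.6466 Y33.6054
G01 X71.0289 Y12.6391
M5
G0 X39.6797 Y130.8749
M3 S854
G01 X38.6448 Y143.1977 F1390
G01 X9.1051 Y58.4014
G01 X75.5119 Y63.5502
G01 X40.5557 Y24.5643
G01 X47.1672 Y60.5677
M5
G0 X46.4679 Y131.1730
M3 S854
G01 X81.8792 Y131.1730 F1390
G01 X81.8792 Y122.0305
G01 X46.4679 Y122.0305
G01 X46.4679 Y131.1730
M5

viewBox `0 0 89.9930 188.2940` with mm width/height → 1 unit = 1 mm. Flip: y_m = 188.2940 − y_svg.

**Shape 1** — `<polygon>` closed polygon, stroke `#ff00ff` → cut (S854, F1390). Machine vertices: (71.0289,12.6391) → (68.5217,145.8970) → (19.4878,58.2419) → (40.3876,106.5959) → (73.1169,79.3442) → (69.6466,33.6054) → (71.0289,12.6391). Closed: final G1 returns to the first vertex.

**Shape 2** — `<polyline>` open polyline, stroke `#ff00ff` → cut (S854, F1390). Machine vertices: (39.6797,130.8749) → (38.6448,143.1977) → (9.1051,58.4014) → (75.5119,63.5502) → (40.5557,24.5643) → (47.1672,60.5677). Open path.

**Shape 3** — `<polygon>` rectangle, stroke `#ff00ff` → cut (S854, F1390). Machine vertices: (46.4679,131.1730) → (81.8792,131.1730) → (81.8792,122.0305) → (46.4679,122.0305) → (46.4679,131.1730). Closed: final G1 returns to the first vertex.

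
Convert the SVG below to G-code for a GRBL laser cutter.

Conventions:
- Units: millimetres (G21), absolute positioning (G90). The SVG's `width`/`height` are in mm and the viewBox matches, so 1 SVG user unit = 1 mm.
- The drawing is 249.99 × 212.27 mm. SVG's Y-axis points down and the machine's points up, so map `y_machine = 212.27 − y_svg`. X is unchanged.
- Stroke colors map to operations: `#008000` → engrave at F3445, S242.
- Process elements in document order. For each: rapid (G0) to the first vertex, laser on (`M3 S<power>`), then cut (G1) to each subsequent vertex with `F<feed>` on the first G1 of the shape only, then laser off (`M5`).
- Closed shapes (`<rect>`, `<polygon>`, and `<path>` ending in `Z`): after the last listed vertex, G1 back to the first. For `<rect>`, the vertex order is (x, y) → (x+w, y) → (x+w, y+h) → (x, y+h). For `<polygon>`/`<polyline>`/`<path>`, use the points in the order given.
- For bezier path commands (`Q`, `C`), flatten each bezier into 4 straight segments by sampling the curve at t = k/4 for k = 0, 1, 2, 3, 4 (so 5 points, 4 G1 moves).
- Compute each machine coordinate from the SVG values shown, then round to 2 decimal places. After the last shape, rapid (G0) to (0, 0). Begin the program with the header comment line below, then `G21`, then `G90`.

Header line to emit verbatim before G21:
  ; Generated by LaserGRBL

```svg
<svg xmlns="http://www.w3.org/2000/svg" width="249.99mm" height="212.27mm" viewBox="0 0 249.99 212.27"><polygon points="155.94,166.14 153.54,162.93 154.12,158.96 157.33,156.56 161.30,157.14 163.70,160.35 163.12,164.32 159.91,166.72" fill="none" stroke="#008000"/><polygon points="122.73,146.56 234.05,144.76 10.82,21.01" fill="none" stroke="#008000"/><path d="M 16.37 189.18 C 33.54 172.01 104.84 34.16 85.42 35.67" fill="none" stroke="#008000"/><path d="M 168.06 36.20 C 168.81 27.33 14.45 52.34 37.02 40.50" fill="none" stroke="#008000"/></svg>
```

Since the viewBox matches the mm dimensions, user units are millimetres directly. The only transform is the Y-flip y_m = 212.27 − y_svg.

Shape 1 is a regular polygon drawn with `<polygon>`. Its stroke #008000 means engrave at S242, F3445. After flipping Y the toolpath is (155.94,46.13) → (153.54,49.34) → (154.12,53.31) → (157.33,55.71) → (161.30,55.13) → (163.70,51.92) → (163.12,47.95) → (159.91,45.55) → (155.94,46.13), returning to the start.

Shape 2 is a closed polygon drawn with `<polygon>`. Its stroke #008000 means engrave at S242, F3445. After flipping Y the toolpath is (122.73,65.71) → (234.05,67.51) → (10.82,191.26) → (122.73,65.71), returning to the start.

Shape 3 is a cubic bezier drawn with `<path>`. Its stroke #008000 means engrave at S242, F3445. After flipping Y the toolpath is (16.37,23.09) → (37.13,54.53) → (64.62,106.85) → (85.24,155.67) → (85.42,176.60).

Shape 4 is a cubic bezier drawn with `<path>`. Its stroke #008000 means engrave at S242, F3445. After flipping Y the toolpath is (168.06,176.07) → (144.73,177.48) → (94.36,172.81) → (48.08,168.69) → (37.02,171.77).

; Generated by LaserGRBL
G21
G90
G0 X155.94 Y46.13
M3 S242
G1 X153.54 Y49.34 F3445
G1 X154.12 Y53.31
G1 X157.33 Y55.71
G1 X161.30 Y55.13
G1 X163.70 Y51.92
G1 X163.12 Y47.95
G1 X159.91 Y45.55
G1 X155.94 Y46.13
M5
G0 X122.73 Y65.71
M3 S242
G1 X234.05 Y67.51 F3445
G1 X10.82 Y191.26
G1 X122.73 Y65.71
M5
G0 X16.37 Y23.09
M3 S242
G1 X37.13 Y54.53 F3445
G1 X64.62 Y106.85
G1 X85.24 Y155.67
G1 X85.42 Y176.60
M5
G0 X168.06 Y176.07
M3 S242
G1 X144.73 Y177.48 F3445
G1 X94.36 Y172.81
G1 X48.08 Y168.69
G1 X37.02 Y171.77
M5
G0 X0.00 Y0.00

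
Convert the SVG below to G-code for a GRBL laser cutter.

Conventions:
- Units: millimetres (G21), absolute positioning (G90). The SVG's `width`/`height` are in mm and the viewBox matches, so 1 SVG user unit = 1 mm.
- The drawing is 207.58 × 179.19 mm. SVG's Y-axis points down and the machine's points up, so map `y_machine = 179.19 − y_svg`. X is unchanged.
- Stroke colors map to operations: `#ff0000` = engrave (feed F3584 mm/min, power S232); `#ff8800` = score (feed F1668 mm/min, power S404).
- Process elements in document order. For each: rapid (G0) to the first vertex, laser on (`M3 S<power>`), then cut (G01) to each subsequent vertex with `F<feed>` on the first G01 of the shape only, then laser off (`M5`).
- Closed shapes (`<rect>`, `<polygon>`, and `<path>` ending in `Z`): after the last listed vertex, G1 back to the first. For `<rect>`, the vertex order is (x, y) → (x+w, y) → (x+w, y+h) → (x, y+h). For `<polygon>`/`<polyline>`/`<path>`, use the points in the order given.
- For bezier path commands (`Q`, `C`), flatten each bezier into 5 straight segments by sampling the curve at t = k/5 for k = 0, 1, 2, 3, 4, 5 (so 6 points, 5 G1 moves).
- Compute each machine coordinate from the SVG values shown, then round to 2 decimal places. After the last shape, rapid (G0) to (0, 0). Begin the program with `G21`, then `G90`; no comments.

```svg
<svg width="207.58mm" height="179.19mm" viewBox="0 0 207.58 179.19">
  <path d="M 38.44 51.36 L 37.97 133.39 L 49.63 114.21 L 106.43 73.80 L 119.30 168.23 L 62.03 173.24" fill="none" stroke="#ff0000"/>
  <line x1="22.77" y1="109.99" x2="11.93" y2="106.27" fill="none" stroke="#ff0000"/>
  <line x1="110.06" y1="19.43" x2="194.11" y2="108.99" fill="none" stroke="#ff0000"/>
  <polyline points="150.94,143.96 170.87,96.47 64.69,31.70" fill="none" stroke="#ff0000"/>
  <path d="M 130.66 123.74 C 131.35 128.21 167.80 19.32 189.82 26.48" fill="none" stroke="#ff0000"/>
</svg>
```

G21
G90
G0 X38.44 Y127.83
M3 S232
G01 X37.97 Y45.80 F3584
G01 X49.63 Y64.98
G01 X106.43 Y105.39
G01 X119.30 Y10.96
G01 X62.03 Y5.95
M5
G0 X22.77 Y69.20
M3 S232
G01 X11.93 Y72.92 F3584
M5
G0 X110.06 Y159.76
M3 S232
G01 X194.11 Y70.20 F3584
M5
G0 X150.94 Y35.23
M3 S232
G01 X170.87 Y82.72 F3584
G01 X64.69 Y147.49
M5
G0 X130.66 Y55.45
M3 S232
G01 X134.96 Y64.54 F3584
G01 X145.44 Y89.82
G01 X159.68 Y120.28
G01 X175.28 Y144.92
G01 X189.82 Y152.71
M5
G0 X0.00 Y0.00

Since the viewBox matches the mm dimensions, user units are millimetres directly. The only transform is the Y-flip y_m = 179.19 − y_svg.

Shape 1 is a open polyline drawn with `<path>`. Its stroke #ff0000 means engrave at S232, F3584. After flipping Y the toolpath is (38.44,127.83) → (37.97,45.80) → (49.63,64.98) → (106.43,105.39) → (119.30,10.96) → (62.03,5.95).

Shape 2 is a line segment drawn with `<line>`. Its stroke #ff0000 means engrave at S232, F3584. After flipping Y the toolpath is (22.77,69.20) → (11.93,72.92).

Shape 3 is a line segment drawn with `<line>`. Its stroke #ff0000 means engrave at S232, F3584. After flipping Y the toolpath is (110.06,159.76) → (194.11,70.20).

Shape 4 is a open polyline drawn with `<polyline>`. Its stroke #ff0000 means engrave at S232, F3584. After flipping Y the toolpath is (150.94,35.23) → (170.87,82.72) → (64.69,147.49).

Shape 5 is a cubic bezier drawn with `<path>`. Its stroke #ff0000 means engrave at S232, F3584. After flipping Y the toolpath is (130.66,55.45) → (134.96,64.54) → (145.44,89.82) → (159.68,120.28) → (175.28,144.92) → (189.82,152.71).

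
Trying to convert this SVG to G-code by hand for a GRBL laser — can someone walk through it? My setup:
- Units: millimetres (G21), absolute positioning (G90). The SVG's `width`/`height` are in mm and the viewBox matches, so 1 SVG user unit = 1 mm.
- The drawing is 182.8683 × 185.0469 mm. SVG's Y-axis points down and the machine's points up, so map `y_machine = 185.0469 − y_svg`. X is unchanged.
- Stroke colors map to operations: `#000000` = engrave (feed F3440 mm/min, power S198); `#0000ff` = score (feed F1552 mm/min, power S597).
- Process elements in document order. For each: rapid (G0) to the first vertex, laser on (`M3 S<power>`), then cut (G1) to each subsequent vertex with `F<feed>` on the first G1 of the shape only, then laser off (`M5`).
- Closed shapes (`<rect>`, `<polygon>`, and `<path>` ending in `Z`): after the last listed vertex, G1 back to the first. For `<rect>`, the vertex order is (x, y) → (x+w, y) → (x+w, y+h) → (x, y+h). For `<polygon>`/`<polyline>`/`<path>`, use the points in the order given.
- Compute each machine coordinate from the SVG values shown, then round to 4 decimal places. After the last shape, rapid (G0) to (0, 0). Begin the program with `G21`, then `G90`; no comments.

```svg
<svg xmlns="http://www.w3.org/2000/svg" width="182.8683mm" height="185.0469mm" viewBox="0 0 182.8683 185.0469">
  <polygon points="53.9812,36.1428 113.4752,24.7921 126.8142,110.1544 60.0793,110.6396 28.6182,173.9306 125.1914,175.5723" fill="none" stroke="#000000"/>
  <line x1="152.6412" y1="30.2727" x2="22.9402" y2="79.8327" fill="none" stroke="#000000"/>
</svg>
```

1 u = 1 mm; y_m = 185.0469 − y.

[1] `<polygon>` closed polygon, #000000→engrave S198 F3440: (53.9812,148.9041) → (113.4752,160.2548) → (126.8142,74.8925) → (60.0793,74.4073) → (28.6182,11.1163) → (125.1914,9.4746) → (53.9812,148.9041) (closed)

[2] `<line>` line segment, #000000→engrave S198 F3440: (152.6412,154.7742) → (22.9402,105.2142)

G21
G90
G0 X53.9812 Y148.9041
M3 S198
G1 X113.4752 Y160.2548 F3440
G1 X126.8142 Y74.8925
G1 X60.0793 Y74.4073
G1 X28.6182 Y11.1163
G1 X125.1914 Y9.4746
G1 X53.9812 Y148.9041
M5
G0 X152.6412 Y154.7742
M3 S198
G1 X22.9402 Y105.2142 F3440
M5
G0 X0.0000 Y0.0000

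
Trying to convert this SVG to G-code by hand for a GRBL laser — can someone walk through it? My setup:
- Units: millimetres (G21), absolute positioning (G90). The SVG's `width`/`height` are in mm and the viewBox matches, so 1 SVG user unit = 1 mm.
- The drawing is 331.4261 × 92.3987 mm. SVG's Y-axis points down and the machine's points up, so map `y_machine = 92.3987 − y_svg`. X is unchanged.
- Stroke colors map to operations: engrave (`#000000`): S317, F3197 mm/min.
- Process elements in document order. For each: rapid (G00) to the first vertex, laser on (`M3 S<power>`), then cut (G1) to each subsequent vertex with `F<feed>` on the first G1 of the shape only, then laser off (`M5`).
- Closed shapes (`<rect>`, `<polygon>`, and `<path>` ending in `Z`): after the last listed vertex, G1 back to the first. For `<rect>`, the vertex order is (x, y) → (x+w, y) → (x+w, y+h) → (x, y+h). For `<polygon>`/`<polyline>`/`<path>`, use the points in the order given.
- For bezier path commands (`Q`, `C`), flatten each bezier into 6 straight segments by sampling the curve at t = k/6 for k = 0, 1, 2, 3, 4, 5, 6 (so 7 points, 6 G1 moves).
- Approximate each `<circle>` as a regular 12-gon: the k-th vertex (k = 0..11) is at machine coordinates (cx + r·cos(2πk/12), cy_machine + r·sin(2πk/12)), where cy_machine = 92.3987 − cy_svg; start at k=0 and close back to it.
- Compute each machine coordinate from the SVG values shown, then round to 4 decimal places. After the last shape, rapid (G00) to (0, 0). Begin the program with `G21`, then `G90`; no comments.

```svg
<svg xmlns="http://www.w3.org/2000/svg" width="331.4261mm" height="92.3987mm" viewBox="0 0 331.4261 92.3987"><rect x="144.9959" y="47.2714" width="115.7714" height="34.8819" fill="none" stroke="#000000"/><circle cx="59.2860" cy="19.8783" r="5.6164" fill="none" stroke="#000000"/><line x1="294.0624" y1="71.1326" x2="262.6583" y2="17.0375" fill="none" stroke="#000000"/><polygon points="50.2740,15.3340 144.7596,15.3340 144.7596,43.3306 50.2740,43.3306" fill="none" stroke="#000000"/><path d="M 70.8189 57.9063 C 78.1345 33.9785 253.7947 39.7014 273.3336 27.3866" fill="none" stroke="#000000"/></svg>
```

G21
G90
G00 X144.9959 Y45.1273
M3 S317
G1 X260.7673 Y45.1273 F3197
G1 X260.7673 Y10.2454
G1 X144.9959 Y10.2454
G1 X144.9959 Y45.1273
M5
G00 X64.9024 Y72.5204
M3 S317
G1 X64.1499 Y75.3286 F3197
G1 X62.0942 Y77.3843
G1 X59.2860 Y78.1368
G1 X56.4778 Y77.3843
G1 X54.4221 Y75.3286
G1 X53.6696 Y72.5204
G1 X54.4221 Y69.7122
G1 X56.4778 Y67.6565
G1 X59.2860 Y66.9040
G1 X62.0942 Y67.6565
G1 X64.1499 Y69.7122
G1 X64.9024 Y72.5204
M5
G00 X294.0624 Y21.2661
M3 S317
G1 X262.6583 Y75.3612 F3197
M5
G00 X50.2740 Y77.0647
M3 S317
G1 X144.7596 Y77.0647 F3197
G1 X144.7596 Y49.0681
G1 X50.2740 Y49.0681
G1 X50.2740 Y77.0647
M5
G00 X70.8189 Y34.4924
M3 S317
G1 X87.0033 Y44.2062 F3197
G1 X122.2321 Y50.3029
G1 X167.4925 Y54.1071
G1 X213.7715 Y56.9436
G1 X252.0562 Y60.1371
G1 X273.3336 Y65.0121
M5
G00 X0.0000 Y0.0000

Since the viewBox matches the mm dimensions, user units are millimetres directly. The only transform is the Y-flip y_m = 92.3987 − y_svg.

Shape 1 is a rectangle drawn with `<rect>`. Its stroke #000000 means engrave at S317, F3197. After flipping Y the toolpath is (144.9959,45.1273) → (260.7673,45.1273) → (260.7673,10.2454) → (144.9959,10.2454) → (144.9959,45.1273), returning to the start.

Shape 2 is a circle drawn with `<circle>`. Its stroke #000000 means engrave at S317, F3197. After flipping Y the toolpath is (64.9024,72.5204) → (64.1499,75.3286) → (62.0942,77.3843) → (59.2860,78.1368) → (56.4778,77.3843) → (54.4221,75.3286) → (53.6696,72.5204) → (54.4221,69.7122) → (56.4778,67.6565) → (59.2860,66.9040) → (62.0942,67.6565) → (64.1499,69.7122) → (64.9024,72.5204), returning to the start.

Shape 3 is a line segment drawn with `<line>`. Its stroke #000000 means engrave at S317, F3197. After flipping Y the toolpath is (294.0624,21.2661) → (262.6583,75.3612).

Shape 4 is a rectangle drawn with `<polygon>`. Its stroke #000000 means engrave at S317, F3197. After flipping Y the toolpath is (50.2740,77.0647) → (144.7596,77.0647) → (144.7596,49.0681) → (50.2740,49.0681) → (50.2740,77.0647), returning to the start.

Shape 5 is a cubic bezier drawn with `<path>`. Its stroke #000000 means engrave at S317, F3197. After flipping Y the toolpath is (70.8189,34.4924) → (87.0033,44.2062) → (122.2321,50.3029) → (167.4925,54.1071) → (213.7715,56.9436) → (252.0562,60.1371) → (273.3336,65.0121).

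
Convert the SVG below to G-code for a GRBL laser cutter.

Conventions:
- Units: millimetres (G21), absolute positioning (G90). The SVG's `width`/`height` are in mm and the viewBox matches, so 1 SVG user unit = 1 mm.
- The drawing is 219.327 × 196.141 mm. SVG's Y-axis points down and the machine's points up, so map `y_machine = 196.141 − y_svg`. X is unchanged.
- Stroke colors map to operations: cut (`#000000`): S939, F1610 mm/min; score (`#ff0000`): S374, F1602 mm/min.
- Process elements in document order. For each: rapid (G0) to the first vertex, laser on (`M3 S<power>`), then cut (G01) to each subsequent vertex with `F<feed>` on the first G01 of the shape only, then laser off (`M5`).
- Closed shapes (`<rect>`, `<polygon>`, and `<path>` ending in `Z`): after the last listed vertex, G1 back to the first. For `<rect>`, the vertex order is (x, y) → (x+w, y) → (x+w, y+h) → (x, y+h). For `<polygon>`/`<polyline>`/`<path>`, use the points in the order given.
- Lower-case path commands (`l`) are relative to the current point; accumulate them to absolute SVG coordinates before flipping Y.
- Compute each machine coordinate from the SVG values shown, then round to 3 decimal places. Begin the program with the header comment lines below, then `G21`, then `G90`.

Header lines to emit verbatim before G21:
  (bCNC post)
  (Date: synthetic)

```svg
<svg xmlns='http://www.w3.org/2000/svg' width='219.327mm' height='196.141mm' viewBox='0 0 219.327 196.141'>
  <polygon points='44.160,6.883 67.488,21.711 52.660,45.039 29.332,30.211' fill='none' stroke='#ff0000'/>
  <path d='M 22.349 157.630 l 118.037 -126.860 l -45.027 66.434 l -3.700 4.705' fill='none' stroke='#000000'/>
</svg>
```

(bCNC post)
(Date: synthetic)
G21
G90
G0 X44.160 Y189.258
M3 S374
G01 X67.488 Y174.430 F1602
G01 X52.660 Y151.102
G01 X29.332 Y165.930
G01 X44.160 Y189.258
M5
G0 X22.349 Y38.511
M3 S939
G01 X140.386 Y165.371 F1610
G01 X95.359 Y98.937
G01 X91.659 Y94.232
M5

viewBox `0 0 219.327 196.141` with mm width/height → 1 unit = 1 mm. Flip: y_m = 196.141 − y_svg.

**Shape 1** — `<polygon>` regular polygon, stroke `#ff0000` → score (S374, F1602). Machine vertices: (44.160,189.258) → (67.488,174.430) → (52.660,151.102) → (29.332,165.930) → (44.160,189.258). Closed: final G1 returns to the first vertex.

**Shape 2** — `<path>` open polyline, stroke `#000000` → cut (S939, F1610). Machine vertices: (22.349,38.511) → (140.386,165.371) → (95.359,98.937) → (91.659,94.232). Open path.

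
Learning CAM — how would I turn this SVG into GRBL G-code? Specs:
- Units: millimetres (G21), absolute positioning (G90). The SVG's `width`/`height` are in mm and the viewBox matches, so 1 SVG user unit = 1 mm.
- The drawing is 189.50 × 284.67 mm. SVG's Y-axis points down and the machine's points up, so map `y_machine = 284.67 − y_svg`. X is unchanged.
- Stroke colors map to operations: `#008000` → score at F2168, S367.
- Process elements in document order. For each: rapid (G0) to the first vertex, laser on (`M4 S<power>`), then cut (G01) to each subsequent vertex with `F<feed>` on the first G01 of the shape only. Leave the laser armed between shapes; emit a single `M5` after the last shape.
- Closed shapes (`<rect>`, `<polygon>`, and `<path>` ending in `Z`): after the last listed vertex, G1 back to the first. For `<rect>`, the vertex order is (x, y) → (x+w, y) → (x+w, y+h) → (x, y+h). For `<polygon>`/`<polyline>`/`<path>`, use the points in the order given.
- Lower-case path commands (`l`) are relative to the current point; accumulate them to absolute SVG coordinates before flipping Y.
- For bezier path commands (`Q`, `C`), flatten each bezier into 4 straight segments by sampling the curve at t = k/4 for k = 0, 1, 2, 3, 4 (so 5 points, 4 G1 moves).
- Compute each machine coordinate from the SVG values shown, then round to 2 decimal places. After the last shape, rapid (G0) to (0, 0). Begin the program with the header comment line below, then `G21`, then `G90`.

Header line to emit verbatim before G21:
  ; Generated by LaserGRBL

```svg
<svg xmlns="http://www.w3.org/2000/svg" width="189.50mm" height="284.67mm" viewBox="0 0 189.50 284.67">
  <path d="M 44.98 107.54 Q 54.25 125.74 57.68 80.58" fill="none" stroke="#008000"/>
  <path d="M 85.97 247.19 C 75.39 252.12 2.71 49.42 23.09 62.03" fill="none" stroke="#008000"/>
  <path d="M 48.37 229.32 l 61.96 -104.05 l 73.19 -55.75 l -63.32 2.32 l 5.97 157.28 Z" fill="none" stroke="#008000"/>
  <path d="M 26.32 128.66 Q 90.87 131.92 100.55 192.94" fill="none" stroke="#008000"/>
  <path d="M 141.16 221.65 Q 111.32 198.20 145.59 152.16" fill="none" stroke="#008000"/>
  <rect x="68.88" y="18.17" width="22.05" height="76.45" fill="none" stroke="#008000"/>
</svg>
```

; Generated by LaserGRBL
G21
G90
G0 X44.98 Y177.13
M4 S367
G01 X49.25 Y171.99 F2168
G01 X52.79 Y174.77
G01 X55.60 Y185.47
G01 X57.68 Y204.09
G0 X85.97 Y37.48
M4 S367
G01 X68.82 Y66.10 F2168
G01 X42.92 Y132.94
G01 X22.83 Y198.34
G01 X23.09 Y222.64
G0 X48.37 Y55.35
M4 S367
G01 X110.33 Y159.40 F2168
G01 X183.52 Y215.15
G01 X120.20 Y212.83
G01 X126.17 Y55.55
G01 X48.37 Y55.35
G0 X26.32 Y156.01
M4 S367
G01 X55.17 Y150.77 F2168
G01 X77.15 Y138.31
G01 X92.28 Y118.63
G01 X100.55 Y91.73
G0 X141.16 Y63.02
M4 S367
G01 X130.25 Y76.16 F2168
G01 X127.35 Y92.12
G01 X132.46 Y110.90
G01 X145.59 Y132.51
G0 X68.88 Y266.50
M4 S367
G01 X90.93 Y266.50 F2168
G01 X90.93 Y190.05
G01 X68.88 Y190.05
G01 X68.88 Y266.50
M5
G0 X0.00 Y0.00

1 u = 1 mm; y_m = 284.67 − y.

[1] `<path>` quadratic bezier, #008000→score S367 F2168: (44.98,177.13) → (49.25,171.99) → (52.79,174.77) → (55.60,185.47) → (57.68,204.09)

[2] `<path>` cubic bezier, #008000→score S367 F2168: (85.97,37.48) → (68.82,66.10) → (42.92,132.94) → (22.83,198.34) → (23.09,222.64)

[3] `<path>` closed polygon, #008000→score S367 F2168: (48.37,55.35) → (110.33,159.40) → (183.52,215.15) → (120.20,212.83) → (126.17,55.55) → (48.37,55.35) (closed)

[4] `<path>` quadratic bezier, #008000→score S367 F2168: (26.32,156.01) → (55.17,150.77) → (77.15,138.31) → (92.28,118.63) → (100.55,91.73)

[5] `<path>` quadratic bezier, #008000→score S367 F2168: (141.16,63.02) → (130.25,76.16) → (127.35,92.12) → (132.46,110.90) → (145.59,132.51)

[6] `<rect>` rectangle, #008000→score S367 F2168: (68.88,266.50) → (90.93,266.50) → (90.93,190.05) → (68.88,190.05) → (68.88,266.50) (closed)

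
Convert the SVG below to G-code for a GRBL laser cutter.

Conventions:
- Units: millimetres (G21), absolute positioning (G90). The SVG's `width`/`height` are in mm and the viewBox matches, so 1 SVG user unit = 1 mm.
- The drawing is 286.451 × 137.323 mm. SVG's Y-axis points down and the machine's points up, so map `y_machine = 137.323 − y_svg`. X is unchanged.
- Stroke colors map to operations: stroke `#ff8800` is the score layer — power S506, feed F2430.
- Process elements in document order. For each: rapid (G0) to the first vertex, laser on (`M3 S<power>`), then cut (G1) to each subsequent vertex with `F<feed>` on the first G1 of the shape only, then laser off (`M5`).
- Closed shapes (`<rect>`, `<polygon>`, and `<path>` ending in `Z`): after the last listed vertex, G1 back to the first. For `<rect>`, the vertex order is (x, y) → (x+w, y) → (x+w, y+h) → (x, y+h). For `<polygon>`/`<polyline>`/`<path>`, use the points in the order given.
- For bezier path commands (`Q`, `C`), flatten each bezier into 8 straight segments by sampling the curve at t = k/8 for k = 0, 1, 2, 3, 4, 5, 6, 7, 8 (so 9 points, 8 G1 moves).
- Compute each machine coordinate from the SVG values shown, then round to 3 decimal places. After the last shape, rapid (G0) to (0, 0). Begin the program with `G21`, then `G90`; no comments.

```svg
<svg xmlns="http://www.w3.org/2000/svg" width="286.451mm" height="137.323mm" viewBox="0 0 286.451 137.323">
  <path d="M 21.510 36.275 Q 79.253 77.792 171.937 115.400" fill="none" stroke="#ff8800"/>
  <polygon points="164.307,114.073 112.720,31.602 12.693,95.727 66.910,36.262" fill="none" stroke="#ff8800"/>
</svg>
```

G21
G90
G0 X21.510 Y101.048
M3 S506
G1 X36.492 Y90.730 F2430
G1 X52.565 Y80.534
G1 X69.731 Y70.460
G1 X87.988 Y60.508
G1 X107.338 Y50.679
G1 X127.779 Y40.971
G1 X149.312 Y31.386
G1 X171.937 Y21.923
M5
G0 X164.307 Y23.250
M3 S506
G1 X112.720 Y105.721 F2430
G1 X12.693 Y41.596
G1 X66.910 Y101.061
G1 X164.307 Y23.250
M5
G0 X0.000 Y0.000

1 u = 1 mm; y_m = 137.323 − y.

[1] `<path>` quadratic bezier, #ff8800→score S506 F2430: (21.510,101.048) → (36.492,90.730) → (52.565,80.534) → (69.731,70.460) → (87.988,60.508) → (107.338,50.679) → (127.779,40.971) → (149.312,31.386) → (171.937,21.923)

[2] `<polygon>` closed polygon, #ff8800→score S506 F2430: (164.307,23.250) → (112.720,105.721) → (12.693,41.596) → (66.910,101.061) → (164.307,23.250) (closed)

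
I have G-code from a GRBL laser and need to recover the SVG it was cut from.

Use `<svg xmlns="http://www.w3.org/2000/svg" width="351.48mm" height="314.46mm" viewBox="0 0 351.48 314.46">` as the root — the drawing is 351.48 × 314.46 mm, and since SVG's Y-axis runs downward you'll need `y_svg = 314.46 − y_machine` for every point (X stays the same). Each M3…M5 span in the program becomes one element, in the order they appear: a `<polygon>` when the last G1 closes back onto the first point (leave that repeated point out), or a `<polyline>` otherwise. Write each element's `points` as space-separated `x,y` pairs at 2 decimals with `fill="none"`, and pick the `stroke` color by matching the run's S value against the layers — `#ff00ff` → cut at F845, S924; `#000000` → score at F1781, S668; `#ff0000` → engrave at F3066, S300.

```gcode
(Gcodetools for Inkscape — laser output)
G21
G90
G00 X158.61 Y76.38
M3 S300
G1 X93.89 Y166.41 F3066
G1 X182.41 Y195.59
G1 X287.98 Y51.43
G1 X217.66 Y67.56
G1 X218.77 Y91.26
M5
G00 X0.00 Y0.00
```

<svg xmlns="http://www.w3.org/2000/svg" width="351.48mm" height="314.46mm" viewBox="0 0 351.48 314.46">
  <polyline points="158.61,238.08 93.89,148.05 182.41,118.87 287.98,263.03 217.66,246.90 218.77,223.20" fill="none" stroke="#ff0000"/>
</svg>

y_svg = 314.46 − y_m. Every run uses S300, so all elements get stroke `#ff0000` (engrave).

[1] open run; points: 158.61,238.08 93.89,148.05 182.41,118.87 287.98,263.03 217.66,246.90 218.77,223.20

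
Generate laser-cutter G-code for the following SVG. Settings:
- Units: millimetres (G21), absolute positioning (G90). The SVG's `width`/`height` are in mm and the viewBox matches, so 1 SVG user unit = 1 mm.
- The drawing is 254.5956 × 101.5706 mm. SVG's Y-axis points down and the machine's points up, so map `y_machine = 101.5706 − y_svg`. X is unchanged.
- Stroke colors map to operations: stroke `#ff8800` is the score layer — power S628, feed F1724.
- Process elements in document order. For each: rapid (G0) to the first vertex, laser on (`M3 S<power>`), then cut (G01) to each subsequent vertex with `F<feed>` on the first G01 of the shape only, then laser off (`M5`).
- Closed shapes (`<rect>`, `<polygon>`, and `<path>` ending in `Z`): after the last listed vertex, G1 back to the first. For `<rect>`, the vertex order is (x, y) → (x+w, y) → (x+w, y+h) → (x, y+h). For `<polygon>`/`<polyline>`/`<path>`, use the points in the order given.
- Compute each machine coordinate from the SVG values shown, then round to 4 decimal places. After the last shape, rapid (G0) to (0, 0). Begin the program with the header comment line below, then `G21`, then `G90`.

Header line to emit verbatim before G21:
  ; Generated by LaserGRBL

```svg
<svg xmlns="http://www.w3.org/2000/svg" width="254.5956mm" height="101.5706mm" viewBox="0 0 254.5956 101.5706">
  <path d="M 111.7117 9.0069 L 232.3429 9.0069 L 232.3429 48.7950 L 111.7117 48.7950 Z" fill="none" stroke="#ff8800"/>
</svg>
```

; Generated by LaserGRBL
G21
G90
G0 X111.7117 Y92.5637
M3 S628
G01 X232.3429 Y92.5637 F1724
G01 X232.3429 Y52.7756
G01 X111.7117 Y52.7756
G01 X111.7117 Y92.5637
M5
G0 X0.0000 Y0.0000

viewBox `0 0 254.5956 101.5706` with mm width/height → 1 unit = 1 mm. Flip: y_m = 101.5706 − y_svg.

**Shape 1** — `<path>` rectangle, stroke `#ff8800` → score (S628, F1724). Machine vertices: (111.7117,92.5637) → (232.3429,92.5637) → (232.3429,52.7756) → (111.7117,52.7756) → (111.7117,92.5637). Closed: final G1 returns to the first vertex.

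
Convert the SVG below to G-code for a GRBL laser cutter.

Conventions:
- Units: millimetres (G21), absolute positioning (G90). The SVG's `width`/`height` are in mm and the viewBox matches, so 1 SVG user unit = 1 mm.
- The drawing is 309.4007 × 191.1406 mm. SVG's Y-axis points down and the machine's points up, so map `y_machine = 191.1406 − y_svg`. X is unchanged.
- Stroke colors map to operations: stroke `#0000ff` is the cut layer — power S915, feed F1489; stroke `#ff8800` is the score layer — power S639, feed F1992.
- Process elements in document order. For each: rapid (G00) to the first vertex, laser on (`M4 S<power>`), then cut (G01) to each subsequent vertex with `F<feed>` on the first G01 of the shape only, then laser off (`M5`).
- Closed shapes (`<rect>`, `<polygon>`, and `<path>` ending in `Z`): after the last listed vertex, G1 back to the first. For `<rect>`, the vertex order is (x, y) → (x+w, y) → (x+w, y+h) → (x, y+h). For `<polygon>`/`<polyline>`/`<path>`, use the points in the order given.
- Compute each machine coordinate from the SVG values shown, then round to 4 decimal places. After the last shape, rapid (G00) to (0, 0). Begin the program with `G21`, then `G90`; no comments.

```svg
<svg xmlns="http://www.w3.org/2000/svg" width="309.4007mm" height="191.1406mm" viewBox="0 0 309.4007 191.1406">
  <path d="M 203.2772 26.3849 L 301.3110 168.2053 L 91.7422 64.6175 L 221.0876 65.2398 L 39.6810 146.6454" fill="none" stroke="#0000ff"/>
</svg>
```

viewBox `0 0 309.4007 191.1406` with mm width/height → 1 unit = 1 mm. Flip: y_m = 191.1406 − y_svg.

**Shape 1** — `<path>` open polyline, stroke `#0000ff` → cut (S915, F1489). Machine vertices: (203.2772,164.7557) → (301.3110,22.9353) → (91.7422,126.5231) → (221.0876,125.9008) → (39.6810,44.4952). Open path.

G21
G90
G00 X203.2772 Y164.7557
M4 S915
G01 X301.3110 Y22.9353 F1489
G01 X91.7422 Y126.5231
G01 X221.0876 Y125.9008
G01 X39.6810 Y44.4952
M5
G00 X0.0000 Y0.0000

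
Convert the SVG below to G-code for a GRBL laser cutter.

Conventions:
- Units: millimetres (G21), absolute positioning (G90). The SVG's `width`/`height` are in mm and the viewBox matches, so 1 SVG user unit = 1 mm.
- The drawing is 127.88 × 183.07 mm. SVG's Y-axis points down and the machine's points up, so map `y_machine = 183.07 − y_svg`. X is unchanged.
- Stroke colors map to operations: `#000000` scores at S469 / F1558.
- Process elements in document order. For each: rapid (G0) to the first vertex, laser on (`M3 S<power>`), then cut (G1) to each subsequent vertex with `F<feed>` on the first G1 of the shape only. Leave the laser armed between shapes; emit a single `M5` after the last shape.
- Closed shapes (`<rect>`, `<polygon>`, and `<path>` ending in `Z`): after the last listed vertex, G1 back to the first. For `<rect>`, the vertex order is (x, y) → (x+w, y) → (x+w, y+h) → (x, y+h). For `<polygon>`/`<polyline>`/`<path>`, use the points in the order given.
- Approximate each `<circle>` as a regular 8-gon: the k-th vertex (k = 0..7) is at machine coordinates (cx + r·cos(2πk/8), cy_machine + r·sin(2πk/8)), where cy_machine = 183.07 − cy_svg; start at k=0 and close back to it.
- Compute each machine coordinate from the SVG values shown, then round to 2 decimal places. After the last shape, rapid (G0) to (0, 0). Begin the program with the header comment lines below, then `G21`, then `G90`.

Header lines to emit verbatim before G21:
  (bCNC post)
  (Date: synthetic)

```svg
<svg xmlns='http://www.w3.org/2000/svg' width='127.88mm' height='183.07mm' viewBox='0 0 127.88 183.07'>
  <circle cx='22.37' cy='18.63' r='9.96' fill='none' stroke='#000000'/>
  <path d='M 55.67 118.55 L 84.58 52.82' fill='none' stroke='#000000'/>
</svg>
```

viewBox `0 0 127.88 183.07` with mm width/height → 1 unit = 1 mm. Flip: y_m = 183.07 − y_svg.

**Shape 1** — `<circle>` circle, stroke `#000000` → score (S469, F1558). Machine vertices: (32.33,164.44) → (29.41,171.48) → (22.37,174.40) → (15.33,171.48) → (12.41,164.44) → (15.33,157.40) → (22.37,154.48) → (29.41,157.40) → (32.33,164.44). Closed: final G1 returns to the first vertex.

**Shape 2** — `<path>` line segment, stroke `#000000` → score (S469, F1558). Machine vertices: (55.67,64.52) → (84.58,130.25). Open path.

(bCNC post)
(Date: synthetic)
G21
G90
G0 X32.33 Y164.44
M3 S469
G1 X29.41 Y171.48 F1558
G1 X22.37 Y174.40
G1 X15.33 Y171.48
G1 X12.41 Y164.44
G1 X15.33 Y157.40
G1 X22.37 Y154.48
G1 X29.41 Y157.40
G1 X32.33 Y164.44
G0 X55.67 Y64.52
M3 S469
G1 X84.58 Y130.25 F1558
M5
G0 X0.00 Y0.00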